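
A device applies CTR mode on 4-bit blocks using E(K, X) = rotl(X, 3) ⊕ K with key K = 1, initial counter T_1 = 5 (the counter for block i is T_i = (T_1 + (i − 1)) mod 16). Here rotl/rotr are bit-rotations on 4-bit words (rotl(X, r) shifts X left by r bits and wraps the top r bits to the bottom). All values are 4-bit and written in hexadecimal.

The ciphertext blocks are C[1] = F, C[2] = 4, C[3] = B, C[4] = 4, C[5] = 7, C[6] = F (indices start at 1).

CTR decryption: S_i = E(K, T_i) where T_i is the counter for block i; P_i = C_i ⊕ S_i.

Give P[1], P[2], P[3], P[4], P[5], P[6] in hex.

P[1] = 4, P[2] = 6, P[3] = 1, P[4] = 1, P[5] = A, P[6] = B

P[1]: T = 5, S = E(K, T) = B; F ⊕ B = 4.
P[2]: T = 6, S = E(K, T) = 2; 4 ⊕ 2 = 6.
P[3]: T = 7, S = E(K, T) = A; B ⊕ A = 1.
P[4]: T = 8, S = E(K, T) = 5; 4 ⊕ 5 = 1.
P[5]: T = 9, S = E(K, T) = D; 7 ⊕ D = A.
P[6]: T = A, S = E(K, T) = 4; F ⊕ 4 = B.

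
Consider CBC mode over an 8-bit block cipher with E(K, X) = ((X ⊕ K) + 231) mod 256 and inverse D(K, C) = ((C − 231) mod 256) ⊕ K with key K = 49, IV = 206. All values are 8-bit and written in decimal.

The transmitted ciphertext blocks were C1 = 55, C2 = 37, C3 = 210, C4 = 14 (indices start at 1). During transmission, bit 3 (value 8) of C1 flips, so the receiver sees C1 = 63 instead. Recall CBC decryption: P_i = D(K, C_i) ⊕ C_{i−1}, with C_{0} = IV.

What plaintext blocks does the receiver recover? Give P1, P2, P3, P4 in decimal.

P1 = 167, P2 = 48, P3 = 255, P4 = 196

Only C1 changed, to 63. In CBC, a change in C_i garbles P_i and flips the same bit in P_{i+1}. Decrypting the received ciphertext:
P1: D(K, 63) = 105; 105 ⊕ 206 = 167.
P2: D(K, 37) = 15; 15 ⊕ 63 = 48.
P3: D(K, 210) = 218; 218 ⊕ 37 = 255.
P4: D(K, 14) = 22; 22 ⊕ 210 = 196.
Blocks that differ from the original plaintext: P1, P2.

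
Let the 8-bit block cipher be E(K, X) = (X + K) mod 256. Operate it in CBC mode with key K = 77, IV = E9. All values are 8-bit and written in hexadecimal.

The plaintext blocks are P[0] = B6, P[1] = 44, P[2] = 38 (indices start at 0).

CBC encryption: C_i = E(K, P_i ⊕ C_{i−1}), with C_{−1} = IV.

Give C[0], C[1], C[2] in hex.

C[0] = D6, C[1] = 09, C[2] = A8

C[0]: P[0] ⊕ E9 = 5F; E(K, 5F) = D6.
C[1]: P[1] ⊕ D6 = 92; E(K, 92) = 09.
C[2]: P[2] ⊕ 09 = 31; E(K, 31) = A8.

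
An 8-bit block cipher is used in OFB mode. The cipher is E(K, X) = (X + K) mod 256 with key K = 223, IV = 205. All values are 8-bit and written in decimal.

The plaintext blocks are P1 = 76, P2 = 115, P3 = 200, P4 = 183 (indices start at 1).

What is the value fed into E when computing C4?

106

OFB encryption: S_i = E(K, S_{i−1}) with S_{0} = IV; C_i = P_i ⊕ S_i.
C1: S = E(K, 205) = 172; 76 ⊕ 172 = 224.
C2: S = E(K, 172) = 139; 115 ⊕ 139 = 248.
C3: S = E(K, 139) = 106; 200 ⊕ 106 = 162.
C4: S = E(K, 106) = 73; 183 ⊕ 73 = 254.
So the input to E for block 4 is 106.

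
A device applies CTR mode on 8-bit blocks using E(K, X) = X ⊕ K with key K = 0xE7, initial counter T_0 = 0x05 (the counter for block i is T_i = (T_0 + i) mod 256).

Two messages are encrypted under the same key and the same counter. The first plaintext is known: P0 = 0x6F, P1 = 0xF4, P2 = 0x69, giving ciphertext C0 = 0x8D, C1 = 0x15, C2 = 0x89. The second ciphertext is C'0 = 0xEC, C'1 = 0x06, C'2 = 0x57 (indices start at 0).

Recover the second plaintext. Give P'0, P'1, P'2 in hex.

P'0 = 0x0E, P'1 = 0xE7, P'2 = 0xB7

In CTR with a reused counter, both messages share the same keystream S_i, so C_i ⊕ C'_i = P_i ⊕ P'_i and thus P'_i = P_i ⊕ C_i ⊕ C'_i.
P'0: 0x6F ⊕ 0x8D ⊕ 0xEC = 0x0E.
P'1: 0xF4 ⊕ 0x15 ⊕ 0x06 = 0xE7.
P'2: 0x69 ⊕ 0x89 ⊕ 0x57 = 0xB7.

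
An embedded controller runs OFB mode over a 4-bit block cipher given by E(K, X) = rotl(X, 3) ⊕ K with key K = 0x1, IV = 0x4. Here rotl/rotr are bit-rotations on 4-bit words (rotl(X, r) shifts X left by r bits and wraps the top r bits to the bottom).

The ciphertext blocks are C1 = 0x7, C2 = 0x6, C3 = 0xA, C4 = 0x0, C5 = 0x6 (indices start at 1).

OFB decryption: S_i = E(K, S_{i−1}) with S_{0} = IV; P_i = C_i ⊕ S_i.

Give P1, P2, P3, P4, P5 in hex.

P1 = 0x4, P2 = 0xE, P3 = 0xF, P4 = 0xB, P5 = 0xA

P1: S = E(K, 0x4) = 0x3; 0x7 ⊕ 0x3 = 0x4.
P2: S = E(K, 0x3) = 0x8; 0x6 ⊕ 0x8 = 0xE.
P3: S = E(K, 0x8) = 0x5; 0xA ⊕ 0x5 = 0xF.
P4: S = E(K, 0x5) = 0xB; 0x0 ⊕ 0xB = 0xB.
P5: S = E(K, 0xB) = 0xC; 0x6 ⊕ 0xC = 0xA.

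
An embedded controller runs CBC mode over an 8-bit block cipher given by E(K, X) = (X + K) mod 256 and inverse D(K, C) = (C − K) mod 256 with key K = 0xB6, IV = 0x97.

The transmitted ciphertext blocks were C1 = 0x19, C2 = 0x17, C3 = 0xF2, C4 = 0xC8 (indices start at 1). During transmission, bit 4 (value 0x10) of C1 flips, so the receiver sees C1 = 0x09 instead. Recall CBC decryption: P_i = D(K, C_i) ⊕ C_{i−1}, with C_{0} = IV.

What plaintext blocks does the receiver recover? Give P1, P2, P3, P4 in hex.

Only C1 changed, to 0x09. In CBC, a change in C_i garbles P_i and flips the same bit in P_{i+1}. Decrypting the received ciphertext:
P1: D(K, 0x09) = 0x53; 0x53 ⊕ 0x97 = 0xC4.
P2: D(K, 0x17) = 0x61; 0x61 ⊕ 0x09 = 0x68.
P3: D(K, 0xF2) = 0x3C; 0x3C ⊕ 0x17 = 0x2B.
P4: D(K, 0xC8) = 0x12; 0x12 ⊕ 0xF2 = 0xE0.
Blocks that differ from the original plaintext: P1, P2.

P1 = 0xC4, P2 = 0x68, P3 = 0x2B, P4 = 0xE0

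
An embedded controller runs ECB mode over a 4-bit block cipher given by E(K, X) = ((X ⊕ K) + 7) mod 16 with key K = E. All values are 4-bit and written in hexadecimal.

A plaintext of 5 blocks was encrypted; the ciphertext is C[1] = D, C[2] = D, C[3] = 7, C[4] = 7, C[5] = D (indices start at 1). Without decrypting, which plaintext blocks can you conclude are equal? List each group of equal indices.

ECB encrypts each block independently with the same key, so equal ciphertext blocks imply equal plaintext blocks.
C[1] = C[2] = C[5] = D, so P[1] = P[2] = P[5].
C[3] = C[4] = 7, so P[3] = P[4].

P[1] = P[2] = P[5]; P[3] = P[4]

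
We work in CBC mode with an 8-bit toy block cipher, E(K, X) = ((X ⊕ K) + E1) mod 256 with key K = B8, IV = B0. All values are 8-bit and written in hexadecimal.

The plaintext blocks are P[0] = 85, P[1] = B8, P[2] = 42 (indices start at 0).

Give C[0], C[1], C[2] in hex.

C[0] = 6E, C[1] = 4F, C[2] = 96

CBC encryption: C_i = E(K, P_i ⊕ C_{i−1}), with C_{−1} = IV.
C[0]: P[0] ⊕ B0 = 35; E(K, 35) = 6E.
C[1]: P[1] ⊕ 6E = D6; E(K, D6) = 4F.
C[2]: P[2] ⊕ 4F = 0D; E(K, 0D) = 96.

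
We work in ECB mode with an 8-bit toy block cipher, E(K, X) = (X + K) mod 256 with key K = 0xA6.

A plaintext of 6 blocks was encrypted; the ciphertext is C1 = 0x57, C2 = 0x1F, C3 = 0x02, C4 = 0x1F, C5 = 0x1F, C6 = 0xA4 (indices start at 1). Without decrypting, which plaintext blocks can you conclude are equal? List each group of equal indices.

P2 = P4 = P5

ECB encrypts each block independently with the same key, so equal ciphertext blocks imply equal plaintext blocks.
C2 = C4 = C5 = 0x1F, so P2 = P4 = P5.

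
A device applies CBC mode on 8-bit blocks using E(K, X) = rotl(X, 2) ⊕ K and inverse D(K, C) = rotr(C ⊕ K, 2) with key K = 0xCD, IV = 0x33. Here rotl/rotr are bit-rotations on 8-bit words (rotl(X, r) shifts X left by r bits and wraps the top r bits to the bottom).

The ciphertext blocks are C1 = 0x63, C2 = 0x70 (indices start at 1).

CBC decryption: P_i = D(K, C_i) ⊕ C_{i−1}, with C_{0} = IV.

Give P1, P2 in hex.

P1 = 0x98, P2 = 0x0C

P1: D(K, 0x63) = 0xAB; 0xAB ⊕ 0x33 = 0x98.
P2: D(K, 0x70) = 0x6F; 0x6F ⊕ 0x63 = 0x0C.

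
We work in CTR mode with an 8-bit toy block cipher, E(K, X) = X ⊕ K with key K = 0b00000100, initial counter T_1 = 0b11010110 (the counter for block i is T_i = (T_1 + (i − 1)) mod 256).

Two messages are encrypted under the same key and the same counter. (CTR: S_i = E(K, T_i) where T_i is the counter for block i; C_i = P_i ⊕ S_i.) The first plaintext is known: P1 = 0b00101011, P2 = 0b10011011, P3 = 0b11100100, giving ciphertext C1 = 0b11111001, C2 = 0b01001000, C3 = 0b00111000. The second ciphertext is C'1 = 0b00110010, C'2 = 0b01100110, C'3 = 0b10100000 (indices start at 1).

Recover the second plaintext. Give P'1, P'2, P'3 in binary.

P'1 = 0b11100000, P'2 = 0b10110101, P'3 = 0b01111100

In CTR with a reused counter, both messages share the same keystream S_i, so C_i ⊕ C'_i = P_i ⊕ P'_i and thus P'_i = P_i ⊕ C_i ⊕ C'_i.
P'1: 0b00101011 ⊕ 0b11111001 ⊕ 0b00110010 = 0b11100000.
P'2: 0b10011011 ⊕ 0b01001000 ⊕ 0b01100110 = 0b10110101.
P'3: 0b11100100 ⊕ 0b00111000 ⊕ 0b10100000 = 0b01111100.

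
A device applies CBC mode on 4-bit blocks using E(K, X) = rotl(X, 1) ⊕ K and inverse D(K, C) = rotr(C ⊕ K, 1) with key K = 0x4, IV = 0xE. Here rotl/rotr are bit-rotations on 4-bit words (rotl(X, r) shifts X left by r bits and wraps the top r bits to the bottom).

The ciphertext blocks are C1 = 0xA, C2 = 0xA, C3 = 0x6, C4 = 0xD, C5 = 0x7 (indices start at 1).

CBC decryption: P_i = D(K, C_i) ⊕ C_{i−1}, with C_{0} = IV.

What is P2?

P2 = 0xD

P2: D(K, 0xA) = 0x7; 0x7 ⊕ 0xA = 0xD.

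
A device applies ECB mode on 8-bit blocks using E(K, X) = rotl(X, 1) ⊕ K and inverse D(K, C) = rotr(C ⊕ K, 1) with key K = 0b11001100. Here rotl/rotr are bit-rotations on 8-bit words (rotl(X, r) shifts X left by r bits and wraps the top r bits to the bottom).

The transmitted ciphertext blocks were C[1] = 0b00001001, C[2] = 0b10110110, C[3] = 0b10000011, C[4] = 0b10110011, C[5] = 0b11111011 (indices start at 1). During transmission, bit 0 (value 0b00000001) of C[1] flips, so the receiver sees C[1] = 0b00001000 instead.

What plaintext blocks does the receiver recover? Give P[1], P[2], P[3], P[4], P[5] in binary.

ECB decryption: P_i = D(K, C_i).
Only C[1] changed, to 0b00001000. In ECB, a change in C_i affects only P_i. Decrypting the received ciphertext:
P[1]: D(K, 0b00001000) = 0b01100010.
P[2]: D(K, 0b10110110) = 0b00111101.
P[3]: D(K, 0b10000011) = 0b10100111.
P[4]: D(K, 0b10110011) = 0b10111111.
P[5]: D(K, 0b11111011) = 0b10011011.
Blocks that differ from the original plaintext: P[1].

P[1] = 0b01100010, P[2] = 0b00111101, P[3] = 0b10100111, P[4] = 0b10111111, P[5] = 0b10011011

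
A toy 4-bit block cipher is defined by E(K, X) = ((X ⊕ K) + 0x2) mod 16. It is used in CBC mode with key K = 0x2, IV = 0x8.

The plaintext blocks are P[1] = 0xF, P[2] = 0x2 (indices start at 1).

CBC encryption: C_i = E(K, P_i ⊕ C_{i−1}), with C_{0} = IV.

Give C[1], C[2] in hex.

C[1]: P[1] ⊕ 0x8 = 0x7; E(K, 0x7) = 0x7.
C[2]: P[2] ⊕ 0x7 = 0x5; E(K, 0x5) = 0x9.

C[1] = 0x7, C[2] = 0x9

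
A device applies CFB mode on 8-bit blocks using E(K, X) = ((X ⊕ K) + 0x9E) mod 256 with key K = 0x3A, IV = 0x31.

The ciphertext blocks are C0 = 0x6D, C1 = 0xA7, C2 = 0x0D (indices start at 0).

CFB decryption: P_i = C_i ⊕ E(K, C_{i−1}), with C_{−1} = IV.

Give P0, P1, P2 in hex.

P0 = 0xC4, P1 = 0x52, P2 = 0x36

P0: E(K, 0x31) = 0xA9; 0x6D ⊕ 0xA9 = 0xC4.
P1: E(K, 0x6D) = 0xF5; 0xA7 ⊕ 0xF5 = 0x52.
P2: E(K, 0xA7) = 0x3B; 0x0D ⊕ 0x3B = 0x36.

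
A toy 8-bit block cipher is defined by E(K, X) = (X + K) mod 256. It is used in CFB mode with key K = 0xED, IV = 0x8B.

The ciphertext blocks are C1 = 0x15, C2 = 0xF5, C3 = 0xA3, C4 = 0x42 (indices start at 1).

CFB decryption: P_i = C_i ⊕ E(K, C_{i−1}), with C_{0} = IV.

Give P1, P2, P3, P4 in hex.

P1 = 0x6D, P2 = 0xF7, P3 = 0x41, P4 = 0xD2

P1: E(K, 0x8B) = 0x78; 0x15 ⊕ 0x78 = 0x6D.
P2: E(K, 0x15) = 0x02; 0xF5 ⊕ 0x02 = 0xF7.
P3: E(K, 0xF5) = 0xE2; 0xA3 ⊕ 0xE2 = 0x41.
P4: E(K, 0xA3) = 0x90; 0x42 ⊕ 0x90 = 0xD2.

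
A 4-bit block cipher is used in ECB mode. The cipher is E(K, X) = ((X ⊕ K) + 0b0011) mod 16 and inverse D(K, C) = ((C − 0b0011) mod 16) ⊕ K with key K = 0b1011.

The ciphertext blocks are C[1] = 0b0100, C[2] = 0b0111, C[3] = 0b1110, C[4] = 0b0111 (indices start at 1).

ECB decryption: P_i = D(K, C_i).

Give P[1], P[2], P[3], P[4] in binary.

P[1]: D(K, 0b0100) = 0b1010.
P[2]: D(K, 0b0111) = 0b1111.
P[3]: D(K, 0b1110) = 0b0000.
P[4]: D(K, 0b0111) = 0b1111.

P[1] = 0b1010, P[2] = 0b1111, P[3] = 0b0000, P[4] = 0b1111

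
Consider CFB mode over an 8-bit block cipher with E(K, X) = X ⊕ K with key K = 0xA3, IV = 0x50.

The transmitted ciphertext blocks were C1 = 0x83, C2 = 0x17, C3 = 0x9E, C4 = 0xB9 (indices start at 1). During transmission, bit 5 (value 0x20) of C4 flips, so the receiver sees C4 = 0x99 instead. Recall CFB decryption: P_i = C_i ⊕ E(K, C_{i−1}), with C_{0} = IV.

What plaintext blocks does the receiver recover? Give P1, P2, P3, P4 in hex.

P1 = 0x70, P2 = 0x37, P3 = 0x2A, P4 = 0xA4

Only C4 changed, to 0x99. In CFB, a change in C_i flips the same bit in P_i and garbles P_{i+1}. Decrypting the received ciphertext:
P1: E(K, 0x50) = 0xF3; 0x83 ⊕ 0xF3 = 0x70.
P2: E(K, 0x83) = 0x20; 0x17 ⊕ 0x20 = 0x37.
P3: E(K, 0x17) = 0xB4; 0x9E ⊕ 0xB4 = 0x2A.
P4: E(K, 0x9E) = 0x3D; 0x99 ⊕ 0x3D = 0xA4.
Blocks that differ from the original plaintext: P4.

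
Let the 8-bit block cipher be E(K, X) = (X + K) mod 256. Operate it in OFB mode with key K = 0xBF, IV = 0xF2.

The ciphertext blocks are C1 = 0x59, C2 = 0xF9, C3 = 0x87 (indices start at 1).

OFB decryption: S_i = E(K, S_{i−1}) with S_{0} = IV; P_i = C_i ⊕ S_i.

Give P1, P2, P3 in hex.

P1 = 0xE8, P2 = 0x89, P3 = 0xA8

P1: S = E(K, 0xF2) = 0xB1; 0x59 ⊕ 0xB1 = 0xE8.
P2: S = E(K, 0xB1) = 0x70; 0xF9 ⊕ 0x70 = 0x89.
P3: S = E(K, 0x70) = 0x2F; 0x87 ⊕ 0x2F = 0xA8.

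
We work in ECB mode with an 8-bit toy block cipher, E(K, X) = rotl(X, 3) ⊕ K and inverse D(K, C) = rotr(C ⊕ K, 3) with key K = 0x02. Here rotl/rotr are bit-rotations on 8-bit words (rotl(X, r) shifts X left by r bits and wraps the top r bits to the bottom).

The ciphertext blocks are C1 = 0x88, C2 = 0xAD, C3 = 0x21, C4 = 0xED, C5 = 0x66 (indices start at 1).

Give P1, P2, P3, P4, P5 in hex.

ECB decryption: P_i = D(K, C_i).
P1: D(K, 0x88) = 0x51.
P2: D(K, 0xAD) = 0xF5.
P3: D(K, 0x21) = 0x64.
P4: D(K, 0xED) = 0xFD.
P5: D(K, 0x66) = 0x8C.

P1 = 0x51, P2 = 0xF5, P3 = 0x64, P4 = 0xFD, P5 = 0x8C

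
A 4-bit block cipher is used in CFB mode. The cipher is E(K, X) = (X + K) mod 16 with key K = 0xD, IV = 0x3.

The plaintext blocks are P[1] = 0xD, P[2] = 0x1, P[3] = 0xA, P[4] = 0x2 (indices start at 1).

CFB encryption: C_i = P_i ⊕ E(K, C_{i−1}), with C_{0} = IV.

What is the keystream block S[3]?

C[1]: E(K, 0x3) = 0x0; 0xD ⊕ 0x0 = 0xD.
C[2]: E(K, 0xD) = 0xA; 0x1 ⊕ 0xA = 0xB.
C[3]: E(K, 0xB) = 0x8; 0xA ⊕ 0x8 = 0x2.
So S[3] = 0x8.

0x8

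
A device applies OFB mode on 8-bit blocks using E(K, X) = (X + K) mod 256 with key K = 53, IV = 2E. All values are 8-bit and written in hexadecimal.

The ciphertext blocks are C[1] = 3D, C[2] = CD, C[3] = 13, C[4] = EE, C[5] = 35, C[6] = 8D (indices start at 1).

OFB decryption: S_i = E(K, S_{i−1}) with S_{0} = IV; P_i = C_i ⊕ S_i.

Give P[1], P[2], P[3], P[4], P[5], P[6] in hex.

P[1] = BC, P[2] = 19, P[3] = 34, P[4] = 94, P[5] = F8, P[6] = AD

P[1]: S = E(K, 2E) = 81; 3D ⊕ 81 = BC.
P[2]: S = E(K, 81) = D4; CD ⊕ D4 = 19.
P[3]: S = E(K, D4) = 27; 13 ⊕ 27 = 34.
P[4]: S = E(K, 27) = 7A; EE ⊕ 7A = 94.
P[5]: S = E(K, 7A) = CD; 35 ⊕ CD = F8.
P[6]: S = E(K, CD) = 20; 8D ⊕ 20 = AD.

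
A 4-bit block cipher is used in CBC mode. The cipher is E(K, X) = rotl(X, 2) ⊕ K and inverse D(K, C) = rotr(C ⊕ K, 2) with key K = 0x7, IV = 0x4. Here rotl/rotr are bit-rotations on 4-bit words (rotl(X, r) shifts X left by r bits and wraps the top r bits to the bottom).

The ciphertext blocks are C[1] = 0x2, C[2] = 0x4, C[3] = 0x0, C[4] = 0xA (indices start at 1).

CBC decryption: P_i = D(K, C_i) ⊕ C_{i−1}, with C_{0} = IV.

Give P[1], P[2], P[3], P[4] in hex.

P[1] = 0x1, P[2] = 0xE, P[3] = 0x9, P[4] = 0x7

P[1]: D(K, 0x2) = 0x5; 0x5 ⊕ 0x4 = 0x1.
P[2]: D(K, 0x4) = 0xC; 0xC ⊕ 0x2 = 0xE.
P[3]: D(K, 0x0) = 0xD; 0xD ⊕ 0x4 = 0x9.
P[4]: D(K, 0xA) = 0x7; 0x7 ⊕ 0x0 = 0x7.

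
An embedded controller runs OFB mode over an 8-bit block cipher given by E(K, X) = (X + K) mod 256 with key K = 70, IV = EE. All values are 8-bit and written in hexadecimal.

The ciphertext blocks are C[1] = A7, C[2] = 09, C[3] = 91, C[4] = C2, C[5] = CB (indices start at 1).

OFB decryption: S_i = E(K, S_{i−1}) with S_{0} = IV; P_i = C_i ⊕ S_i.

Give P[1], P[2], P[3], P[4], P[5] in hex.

P[1]: S = E(K, EE) = 5E; A7 ⊕ 5E = F9.
P[2]: S = E(K, 5E) = CE; 09 ⊕ CE = C7.
P[3]: S = E(K, CE) = 3E; 91 ⊕ 3E = AF.
P[4]: S = E(K, 3E) = AE; C2 ⊕ AE = 6C.
P[5]: S = E(K, AE) = 1E; CB ⊕ 1E = D5.

P[1] = F9, P[2] = C7, P[3] = AF, P[4] = 6C, P[5] = D5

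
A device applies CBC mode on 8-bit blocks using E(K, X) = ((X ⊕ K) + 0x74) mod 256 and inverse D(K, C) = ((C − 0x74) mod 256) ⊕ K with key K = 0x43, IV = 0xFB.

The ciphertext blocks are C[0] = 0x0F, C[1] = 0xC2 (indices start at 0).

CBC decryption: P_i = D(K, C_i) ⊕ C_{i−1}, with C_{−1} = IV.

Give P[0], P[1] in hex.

P[0]: D(K, 0x0F) = 0xD8; 0xD8 ⊕ 0xFB = 0x23.
P[1]: D(K, 0xC2) = 0x0D; 0x0D ⊕ 0x0F = 0x02.

P[0] = 0x23, P[1] = 0x02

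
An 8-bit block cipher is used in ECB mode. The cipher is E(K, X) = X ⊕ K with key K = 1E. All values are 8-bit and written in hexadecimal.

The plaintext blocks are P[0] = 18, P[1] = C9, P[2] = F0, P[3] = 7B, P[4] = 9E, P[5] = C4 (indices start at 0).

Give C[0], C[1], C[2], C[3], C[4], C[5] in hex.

C[0] = 06, C[1] = D7, C[2] = EE, C[3] = 65, C[4] = 80, C[5] = DA

ECB encryption: C_i = E(K, P_i).
C[0]: E(K, 18) = 06.
C[1]: E(K, C9) = D7.
C[2]: E(K, F0) = EE.
C[3]: E(K, 7B) = 65.
C[4]: E(K, 9E) = 80.
C[5]: E(K, C4) = DA.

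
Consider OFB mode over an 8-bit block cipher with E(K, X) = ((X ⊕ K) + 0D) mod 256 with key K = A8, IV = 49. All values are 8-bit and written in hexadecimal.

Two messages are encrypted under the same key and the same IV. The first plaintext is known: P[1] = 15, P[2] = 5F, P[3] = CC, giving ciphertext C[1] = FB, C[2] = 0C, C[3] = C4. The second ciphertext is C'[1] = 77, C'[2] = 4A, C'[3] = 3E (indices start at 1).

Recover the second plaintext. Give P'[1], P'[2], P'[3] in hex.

P'[1] = 99, P'[2] = 19, P'[3] = 36

In OFB with a reused IV, both messages share the same keystream S_i, so C_i ⊕ C'_i = P_i ⊕ P'_i and thus P'_i = P_i ⊕ C_i ⊕ C'_i.
P'[1]: 15 ⊕ FB ⊕ 77 = 99.
P'[2]: 5F ⊕ 0C ⊕ 4A = 19.
P'[3]: CC ⊕ C4 ⊕ 3E = 36.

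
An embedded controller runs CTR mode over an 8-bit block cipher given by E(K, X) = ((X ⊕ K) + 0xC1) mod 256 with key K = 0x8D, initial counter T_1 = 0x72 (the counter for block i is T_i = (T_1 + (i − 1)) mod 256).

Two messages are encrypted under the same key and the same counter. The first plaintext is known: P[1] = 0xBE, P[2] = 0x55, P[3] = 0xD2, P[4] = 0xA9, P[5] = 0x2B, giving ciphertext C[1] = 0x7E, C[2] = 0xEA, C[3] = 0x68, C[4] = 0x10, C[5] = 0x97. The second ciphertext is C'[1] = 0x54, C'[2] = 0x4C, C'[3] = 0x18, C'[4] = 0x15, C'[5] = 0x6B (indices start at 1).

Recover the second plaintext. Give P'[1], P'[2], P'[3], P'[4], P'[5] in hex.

In CTR with a reused counter, both messages share the same keystream S_i, so C_i ⊕ C'_i = P_i ⊕ P'_i and thus P'_i = P_i ⊕ C_i ⊕ C'_i.
P'[1]: 0xBE ⊕ 0x7E ⊕ 0x54 = 0x94.
P'[2]: 0x55 ⊕ 0xEA ⊕ 0x4C = 0xF3.
P'[3]: 0xD2 ⊕ 0x68 ⊕ 0x18 = 0xA2.
P'[4]: 0xA9 ⊕ 0x10 ⊕ 0x15 = 0xAC.
P'[5]: 0x2B ⊕ 0x97 ⊕ 0x6B = 0xD7.

P'[1] = 0x94, P'[2] = 0xF3, P'[3] = 0xA2, P'[4] = 0xAC, P'[5] = 0xD7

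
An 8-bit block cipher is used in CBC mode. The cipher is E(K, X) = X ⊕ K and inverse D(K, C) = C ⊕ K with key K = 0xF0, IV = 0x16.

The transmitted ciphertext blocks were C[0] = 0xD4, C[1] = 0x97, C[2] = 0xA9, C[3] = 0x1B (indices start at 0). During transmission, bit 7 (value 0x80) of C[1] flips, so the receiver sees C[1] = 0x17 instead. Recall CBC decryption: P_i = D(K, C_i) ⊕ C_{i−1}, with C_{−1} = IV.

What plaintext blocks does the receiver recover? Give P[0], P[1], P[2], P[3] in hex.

Only C[1] changed, to 0x17. In CBC, a change in C_i garbles P_i and flips the same bit in P_{i+1}. Decrypting the received ciphertext:
P[0]: D(K, 0xD4) = 0x24; 0x24 ⊕ 0x16 = 0x32.
P[1]: D(K, 0x17) = 0xE7; 0xE7 ⊕ 0xD4 = 0x33.
P[2]: D(K, 0xA9) = 0x59; 0x59 ⊕ 0x17 = 0x4E.
P[3]: D(K, 0x1B) = 0xEB; 0xEB ⊕ 0xA9 = 0x42.
Blocks that differ from the original plaintext: P[1], P[2].

P[0] = 0x32, P[1] = 0x33, P[2] = 0x4E, P[3] = 0x42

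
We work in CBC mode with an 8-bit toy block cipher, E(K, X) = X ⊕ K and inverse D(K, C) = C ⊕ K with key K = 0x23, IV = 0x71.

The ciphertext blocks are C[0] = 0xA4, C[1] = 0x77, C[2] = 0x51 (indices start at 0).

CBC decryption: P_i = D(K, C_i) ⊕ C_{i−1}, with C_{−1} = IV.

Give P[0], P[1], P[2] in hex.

P[0] = 0xF6, P[1] = 0xF0, P[2] = 0x05

P[0]: D(K, 0xA4) = 0x87; 0x87 ⊕ 0x71 = 0xF6.
P[1]: D(K, 0x77) = 0x54; 0x54 ⊕ 0xA4 = 0xF0.
P[2]: D(K, 0x51) = 0x72; 0x72 ⊕ 0x77 = 0x05.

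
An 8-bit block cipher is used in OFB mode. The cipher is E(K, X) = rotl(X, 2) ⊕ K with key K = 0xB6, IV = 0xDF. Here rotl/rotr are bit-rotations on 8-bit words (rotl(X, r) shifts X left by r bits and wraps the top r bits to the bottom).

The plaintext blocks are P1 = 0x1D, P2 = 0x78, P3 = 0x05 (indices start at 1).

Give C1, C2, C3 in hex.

C1 = 0xD4, C2 = 0xE9, C3 = 0xF5

OFB encryption: S_i = E(K, S_{i−1}) with S_{0} = IV; C_i = P_i ⊕ S_i.
C1: S = E(K, 0xDF) = 0xC9; 0x1D ⊕ 0xC9 = 0xD4.
C2: S = E(K, 0xC9) = 0x91; 0x78 ⊕ 0x91 = 0xE9.
C3: S = E(K, 0x91) = 0xF0; 0x05 ⊕ 0xF0 = 0xF5.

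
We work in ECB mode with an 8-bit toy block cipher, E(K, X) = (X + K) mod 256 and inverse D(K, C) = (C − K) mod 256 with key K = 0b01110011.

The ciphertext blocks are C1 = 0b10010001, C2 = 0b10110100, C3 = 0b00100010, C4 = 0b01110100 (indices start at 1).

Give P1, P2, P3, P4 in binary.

ECB decryption: P_i = D(K, C_i).
P1: D(K, 0b10010001) = 0b00011110.
P2: D(K, 0b10110100) = 0b01000001.
P3: D(K, 0b00100010) = 0b10101111.
P4: D(K, 0b01110100) = 0b00000001.

P1 = 0b00011110, P2 = 0b01000001, P3 = 0b10101111, P4 = 0b00000001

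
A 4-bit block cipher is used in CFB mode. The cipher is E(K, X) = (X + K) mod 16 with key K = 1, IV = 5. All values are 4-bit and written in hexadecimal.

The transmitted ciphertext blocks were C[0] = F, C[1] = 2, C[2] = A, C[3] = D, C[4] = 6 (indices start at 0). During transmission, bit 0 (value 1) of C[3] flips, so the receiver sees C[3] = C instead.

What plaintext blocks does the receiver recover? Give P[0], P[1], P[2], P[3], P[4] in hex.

CFB decryption: P_i = C_i ⊕ E(K, C_{i−1}), with C_{−1} = IV.
Only C[3] changed, to C. In CFB, a change in C_i flips the same bit in P_i and garbles P_{i+1}. Decrypting the received ciphertext:
P[0]: E(K, 5) = 6; F ⊕ 6 = 9.
P[1]: E(K, F) = 0; 2 ⊕ 0 = 2.
P[2]: E(K, 2) = 3; A ⊕ 3 = 9.
P[3]: E(K, A) = B; C ⊕ B = 7.
P[4]: E(K, C) = D; 6 ⊕ D = B.
Blocks that differ from the original plaintext: P[3], P[4].

P[0] = 9, P[1] = 2, P[2] = 9, P[3] = 7, P[4] = B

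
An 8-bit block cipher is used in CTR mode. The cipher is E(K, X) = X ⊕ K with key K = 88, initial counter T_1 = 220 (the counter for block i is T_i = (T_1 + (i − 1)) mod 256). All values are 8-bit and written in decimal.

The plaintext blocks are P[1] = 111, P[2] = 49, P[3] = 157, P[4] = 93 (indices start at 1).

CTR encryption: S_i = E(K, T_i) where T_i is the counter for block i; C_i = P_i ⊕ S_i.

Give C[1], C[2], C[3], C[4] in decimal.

C[1] = 235, C[2] = 180, C[3] = 27, C[4] = 218

C[1]: T = 220, S = E(K, T) = 132; 111 ⊕ 132 = 235.
C[2]: T = 221, S = E(K, T) = 133; 49 ⊕ 133 = 180.
C[3]: T = 222, S = E(K, T) = 134; 157 ⊕ 134 = 27.
C[4]: T = 223, S = E(K, T) = 135; 93 ⊕ 135 = 218.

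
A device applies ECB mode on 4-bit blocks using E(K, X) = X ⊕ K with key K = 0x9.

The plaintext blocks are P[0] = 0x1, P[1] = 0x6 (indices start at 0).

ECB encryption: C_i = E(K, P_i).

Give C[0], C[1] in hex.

C[0]: E(K, 0x1) = 0x8.
C[1]: E(K, 0x6) = 0xF.

C[0] = 0x8, C[1] = 0xF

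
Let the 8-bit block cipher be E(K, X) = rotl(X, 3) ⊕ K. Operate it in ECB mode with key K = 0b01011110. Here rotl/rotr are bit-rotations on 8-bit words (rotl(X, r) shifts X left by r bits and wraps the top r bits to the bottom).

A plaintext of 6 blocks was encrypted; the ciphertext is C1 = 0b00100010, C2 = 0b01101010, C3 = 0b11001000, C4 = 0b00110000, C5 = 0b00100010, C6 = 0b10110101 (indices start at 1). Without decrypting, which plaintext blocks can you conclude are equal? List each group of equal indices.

ECB encrypts each block independently with the same key, so equal ciphertext blocks imply equal plaintext blocks.
C1 = C5 = 0b00100010, so P1 = P5.

P1 = P5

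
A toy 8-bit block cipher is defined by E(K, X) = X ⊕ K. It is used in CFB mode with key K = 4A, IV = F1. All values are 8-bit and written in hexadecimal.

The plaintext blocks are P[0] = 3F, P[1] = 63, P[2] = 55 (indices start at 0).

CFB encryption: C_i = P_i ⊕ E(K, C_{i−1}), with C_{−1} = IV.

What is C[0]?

C[0] = 84

C[0]: E(K, F1) = BB; 3F ⊕ BB = 84.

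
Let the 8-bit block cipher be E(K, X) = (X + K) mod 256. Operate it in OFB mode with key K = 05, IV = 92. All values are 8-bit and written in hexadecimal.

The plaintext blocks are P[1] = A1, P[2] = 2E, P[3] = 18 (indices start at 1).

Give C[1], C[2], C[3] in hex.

C[1] = 36, C[2] = B2, C[3] = B9

OFB encryption: S_i = E(K, S_{i−1}) with S_{0} = IV; C_i = P_i ⊕ S_i.
C[1]: S = E(K, 92) = 97; A1 ⊕ 97 = 36.
C[2]: S = E(K, 97) = 9C; 2E ⊕ 9C = B2.
C[3]: S = E(K, 9C) = A1; 18 ⊕ A1 = B9.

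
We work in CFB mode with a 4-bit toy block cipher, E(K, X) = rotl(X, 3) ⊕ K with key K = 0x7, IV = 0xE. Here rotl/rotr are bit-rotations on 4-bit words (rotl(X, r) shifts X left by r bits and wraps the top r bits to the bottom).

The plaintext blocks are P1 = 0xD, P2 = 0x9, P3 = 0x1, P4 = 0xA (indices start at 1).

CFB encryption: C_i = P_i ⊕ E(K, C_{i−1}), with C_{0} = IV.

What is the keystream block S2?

C1: E(K, 0xE) = 0x0; 0xD ⊕ 0x0 = 0xD.
C2: E(K, 0xD) = 0x9; 0x9 ⊕ 0x9 = 0x0.
So S2 = 0x9.

0x9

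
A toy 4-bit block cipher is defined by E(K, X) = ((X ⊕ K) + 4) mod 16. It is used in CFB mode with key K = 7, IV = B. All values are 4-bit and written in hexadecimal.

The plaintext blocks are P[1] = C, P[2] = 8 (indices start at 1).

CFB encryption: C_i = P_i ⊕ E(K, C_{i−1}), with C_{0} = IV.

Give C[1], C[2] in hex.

C[1] = C, C[2] = 7

C[1]: E(K, B) = 0; C ⊕ 0 = C.
C[2]: E(K, C) = F; 8 ⊕ F = 7.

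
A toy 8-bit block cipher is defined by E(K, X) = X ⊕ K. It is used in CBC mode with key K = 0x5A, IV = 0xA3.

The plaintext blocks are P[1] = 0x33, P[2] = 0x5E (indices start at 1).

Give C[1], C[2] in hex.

CBC encryption: C_i = E(K, P_i ⊕ C_{i−1}), with C_{0} = IV.
C[1]: P[1] ⊕ 0xA3 = 0x90; E(K, 0x90) = 0xCA.
C[2]: P[2] ⊕ 0xCA = 0x94; E(K, 0x94) = 0xCE.

C[1] = 0xCA, C[2] = 0xCE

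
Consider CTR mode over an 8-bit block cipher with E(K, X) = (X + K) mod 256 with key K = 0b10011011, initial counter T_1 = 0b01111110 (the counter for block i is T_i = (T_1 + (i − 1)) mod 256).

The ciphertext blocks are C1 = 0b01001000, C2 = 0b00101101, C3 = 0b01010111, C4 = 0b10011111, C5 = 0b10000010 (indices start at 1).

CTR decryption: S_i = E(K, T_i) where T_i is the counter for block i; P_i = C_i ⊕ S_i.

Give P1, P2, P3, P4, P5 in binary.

P1: T = 0b01111110, S = E(K, T) = 0b00011001; 0b01001000 ⊕ 0b00011001 = 0b01010001.
P2: T = 0b01111111, S = E(K, T) = 0b00011010; 0b00101101 ⊕ 0b00011010 = 0b00110111.
P3: T = 0b10000000, S = E(K, T) = 0b00011011; 0b01010111 ⊕ 0b00011011 = 0b01001100.
P4: T = 0b10000001, S = E(K, T) = 0b00011100; 0b10011111 ⊕ 0b00011100 = 0b10000011.
P5: T = 0b10000010, S = E(K, T) = 0b00011101; 0b10000010 ⊕ 0b00011101 = 0b10011111.

P1 = 0b01010001, P2 = 0b00110111, P3 = 0b01001100, P4 = 0b10000011, P5 = 0b10011111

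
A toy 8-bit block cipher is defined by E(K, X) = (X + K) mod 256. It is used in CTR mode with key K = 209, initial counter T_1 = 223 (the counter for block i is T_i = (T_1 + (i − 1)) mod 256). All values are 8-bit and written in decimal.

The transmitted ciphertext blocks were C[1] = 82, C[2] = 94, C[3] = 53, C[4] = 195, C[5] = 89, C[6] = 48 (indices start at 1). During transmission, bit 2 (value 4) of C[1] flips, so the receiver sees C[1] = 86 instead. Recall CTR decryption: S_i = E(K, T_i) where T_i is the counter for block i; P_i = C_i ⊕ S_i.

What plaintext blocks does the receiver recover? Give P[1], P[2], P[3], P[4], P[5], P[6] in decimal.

Only C[1] changed, to 86. In CTR, a change in C_i flips the same bit in P_i only; the keystream is unaffected. Decrypting the received ciphertext:
P[1]: T = 223, S = E(K, T) = 176; 86 ⊕ 176 = 230.
P[2]: T = 224, S = E(K, T) = 177; 94 ⊕ 177 = 239.
P[3]: T = 225, S = E(K, T) = 178; 53 ⊕ 178 = 135.
P[4]: T = 226, S = E(K, T) = 179; 195 ⊕ 179 = 112.
P[5]: T = 227, S = E(K, T) = 180; 89 ⊕ 180 = 237.
P[6]: T = 228, S = E(K, T) = 181; 48 ⊕ 181 = 133.
Blocks that differ from the original plaintext: P[1].

P[1] = 230, P[2] = 239, P[3] = 135, P[4] = 112, P[5] = 237, P[6] = 133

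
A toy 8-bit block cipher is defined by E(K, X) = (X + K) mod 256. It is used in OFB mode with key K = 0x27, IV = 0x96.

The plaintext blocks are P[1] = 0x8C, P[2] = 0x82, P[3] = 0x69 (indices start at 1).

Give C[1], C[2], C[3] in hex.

OFB encryption: S_i = E(K, S_{i−1}) with S_{0} = IV; C_i = P_i ⊕ S_i.
C[1]: S = E(K, 0x96) = 0xBD; 0x8C ⊕ 0xBD = 0x31.
C[2]: S = E(K, 0xBD) = 0xE4; 0x82 ⊕ 0xE4 = 0x66.
C[3]: S = E(K, 0xE4) = 0x0B; 0x69 ⊕ 0x0B = 0x62.

C[1] = 0x31, C[2] = 0x66, C[3] = 0x62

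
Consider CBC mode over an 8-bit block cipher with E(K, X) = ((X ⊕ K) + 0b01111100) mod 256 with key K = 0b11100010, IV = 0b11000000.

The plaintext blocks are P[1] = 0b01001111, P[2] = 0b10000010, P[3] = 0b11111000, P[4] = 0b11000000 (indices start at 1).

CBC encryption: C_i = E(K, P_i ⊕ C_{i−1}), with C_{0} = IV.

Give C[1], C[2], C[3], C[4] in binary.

C[1]: P[1] ⊕ 0b11000000 = 0b10001111; E(K, 0b10001111) = 0b11101001.
C[2]: P[2] ⊕ 0b11101001 = 0b01101011; E(K, 0b01101011) = 0b00000101.
C[3]: P[3] ⊕ 0b00000101 = 0b11111101; E(K, 0b11111101) = 0b10011011.
C[4]: P[4] ⊕ 0b10011011 = 0b01011011; E(K, 0b01011011) = 0b00110101.

C[1] = 0b11101001, C[2] = 0b00000101, C[3] = 0b10011011, C[4] = 0b00110101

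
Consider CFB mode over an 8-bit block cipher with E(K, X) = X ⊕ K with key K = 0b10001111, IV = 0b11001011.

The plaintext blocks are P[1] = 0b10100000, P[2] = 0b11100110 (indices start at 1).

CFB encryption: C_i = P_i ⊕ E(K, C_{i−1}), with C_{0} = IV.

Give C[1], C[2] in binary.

C[1]: E(K, 0b11001011) = 0b01000100; 0b10100000 ⊕ 0b01000100 = 0b11100100.
C[2]: E(K, 0b11100100) = 0b01101011; 0b11100110 ⊕ 0b01101011 = 0b10001101.

C[1] = 0b11100100, C[2] = 0b10001101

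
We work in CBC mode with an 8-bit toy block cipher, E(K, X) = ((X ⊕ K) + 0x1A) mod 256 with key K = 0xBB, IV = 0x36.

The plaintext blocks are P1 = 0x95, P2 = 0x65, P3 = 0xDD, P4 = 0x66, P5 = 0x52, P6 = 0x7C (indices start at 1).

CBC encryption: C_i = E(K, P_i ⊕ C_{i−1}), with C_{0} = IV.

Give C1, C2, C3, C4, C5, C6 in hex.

C1: P1 ⊕ 0x36 = 0xA3; E(K, 0xA3) = 0x32.
C2: P2 ⊕ 0x32 = 0x57; E(K, 0x57) = 0x06.
C3: P3 ⊕ 0x06 = 0xDB; E(K, 0xDB) = 0x7A.
C4: P4 ⊕ 0x7A = 0x1C; E(K, 0x1C) = 0xC1.
C5: P5 ⊕ 0xC1 = 0x93; E(K, 0x93) = 0x42.
C6: P6 ⊕ 0x42 = 0x3E; E(K, 0x3E) = 0x9F.

C1 = 0x32, C2 = 0x06, C3 = 0x7A, C4 = 0xC1, C5 = 0x42, C6 = 0x9F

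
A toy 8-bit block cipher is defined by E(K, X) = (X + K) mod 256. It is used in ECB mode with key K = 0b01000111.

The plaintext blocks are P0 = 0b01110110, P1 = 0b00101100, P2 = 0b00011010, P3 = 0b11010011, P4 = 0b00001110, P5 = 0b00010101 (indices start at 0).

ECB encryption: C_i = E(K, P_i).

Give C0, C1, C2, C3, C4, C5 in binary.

C0: E(K, 0b01110110) = 0b10111101.
C1: E(K, 0b00101100) = 0b01110011.
C2: E(K, 0b00011010) = 0b01100001.
C3: E(K, 0b11010011) = 0b00011010.
C4: E(K, 0b00001110) = 0b01010101.
C5: E(K, 0b00010101) = 0b01011100.

C0 = 0b10111101, C1 = 0b01110011, C2 = 0b01100001, C3 = 0b00011010, C4 = 0b01010101, C5 = 0b01011100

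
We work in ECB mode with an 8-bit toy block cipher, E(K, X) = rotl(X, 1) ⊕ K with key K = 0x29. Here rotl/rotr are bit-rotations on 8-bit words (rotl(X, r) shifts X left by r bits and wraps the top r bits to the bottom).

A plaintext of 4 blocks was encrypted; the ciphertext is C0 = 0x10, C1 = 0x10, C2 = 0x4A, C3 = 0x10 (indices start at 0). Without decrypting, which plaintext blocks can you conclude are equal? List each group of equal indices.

P0 = P1 = P3

ECB encrypts each block independently with the same key, so equal ciphertext blocks imply equal plaintext blocks.
C0 = C1 = C3 = 0x10, so P0 = P1 = P3.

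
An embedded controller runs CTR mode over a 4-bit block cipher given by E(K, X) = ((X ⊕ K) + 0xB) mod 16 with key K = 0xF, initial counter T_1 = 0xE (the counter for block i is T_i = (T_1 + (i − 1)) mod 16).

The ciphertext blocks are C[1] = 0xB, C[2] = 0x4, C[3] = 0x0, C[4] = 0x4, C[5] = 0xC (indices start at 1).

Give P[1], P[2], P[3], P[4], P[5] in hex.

CTR decryption: S_i = E(K, T_i) where T_i is the counter for block i; P_i = C_i ⊕ S_i.
P[1]: T = 0xE, S = E(K, T) = 0xC; 0xB ⊕ 0xC = 0x7.
P[2]: T = 0xF, S = E(K, T) = 0xB; 0x4 ⊕ 0xB = 0xF.
P[3]: T = 0x0, S = E(K, T) = 0xA; 0x0 ⊕ 0xA = 0xA.
P[4]: T = 0x1, S = E(K, T) = 0x9; 0x4 ⊕ 0x9 = 0xD.
P[5]: T = 0x2, S = E(K, T) = 0x8; 0xC ⊕ 0x8 = 0x4.

P[1] = 0x7, P[2] = 0xF, P[3] = 0xA, P[4] = 0xD, P[5] = 0x4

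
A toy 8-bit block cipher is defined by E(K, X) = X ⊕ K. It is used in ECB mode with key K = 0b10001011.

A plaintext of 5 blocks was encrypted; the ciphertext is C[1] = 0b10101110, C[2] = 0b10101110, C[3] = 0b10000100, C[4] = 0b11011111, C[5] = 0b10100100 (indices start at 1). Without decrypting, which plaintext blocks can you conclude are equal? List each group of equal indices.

ECB encrypts each block independently with the same key, so equal ciphertext blocks imply equal plaintext blocks.
C[1] = C[2] = 0b10101110, so P[1] = P[2].

P[1] = P[2]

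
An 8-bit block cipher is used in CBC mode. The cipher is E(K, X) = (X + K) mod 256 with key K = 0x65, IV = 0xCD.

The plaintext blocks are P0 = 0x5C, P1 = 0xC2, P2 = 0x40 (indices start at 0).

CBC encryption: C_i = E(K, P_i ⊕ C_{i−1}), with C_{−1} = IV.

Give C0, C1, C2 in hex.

C0: P0 ⊕ 0xCD = 0x91; E(K, 0x91) = 0xF6.
C1: P1 ⊕ 0xF6 = 0x34; E(K, 0x34) = 0x99.
C2: P2 ⊕ 0x99 = 0xD9; E(K, 0xD9) = 0x3E.

C0 = 0xF6, C1 = 0x99, C2 = 0x3E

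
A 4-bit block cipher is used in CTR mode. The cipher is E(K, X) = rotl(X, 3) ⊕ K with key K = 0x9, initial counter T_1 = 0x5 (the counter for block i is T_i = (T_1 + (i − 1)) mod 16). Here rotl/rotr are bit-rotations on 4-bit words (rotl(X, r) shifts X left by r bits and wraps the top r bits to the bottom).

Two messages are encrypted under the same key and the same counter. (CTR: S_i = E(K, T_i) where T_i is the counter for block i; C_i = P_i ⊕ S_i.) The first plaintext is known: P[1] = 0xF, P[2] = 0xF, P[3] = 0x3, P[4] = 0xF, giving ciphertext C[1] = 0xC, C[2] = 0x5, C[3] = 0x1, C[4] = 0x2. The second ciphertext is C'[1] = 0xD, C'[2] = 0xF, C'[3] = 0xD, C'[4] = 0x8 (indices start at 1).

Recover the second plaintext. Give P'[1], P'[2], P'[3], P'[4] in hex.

P'[1] = 0xE, P'[2] = 0x5, P'[3] = 0xF, P'[4] = 0x5

In CTR with a reused counter, both messages share the same keystream S_i, so C_i ⊕ C'_i = P_i ⊕ P'_i and thus P'_i = P_i ⊕ C_i ⊕ C'_i.
P'[1]: 0xF ⊕ 0xC ⊕ 0xD = 0xE.
P'[2]: 0xF ⊕ 0x5 ⊕ 0xF = 0x5.
P'[3]: 0x3 ⊕ 0x1 ⊕ 0xD = 0xF.
P'[4]: 0xF ⊕ 0x2 ⊕ 0x8 = 0x5.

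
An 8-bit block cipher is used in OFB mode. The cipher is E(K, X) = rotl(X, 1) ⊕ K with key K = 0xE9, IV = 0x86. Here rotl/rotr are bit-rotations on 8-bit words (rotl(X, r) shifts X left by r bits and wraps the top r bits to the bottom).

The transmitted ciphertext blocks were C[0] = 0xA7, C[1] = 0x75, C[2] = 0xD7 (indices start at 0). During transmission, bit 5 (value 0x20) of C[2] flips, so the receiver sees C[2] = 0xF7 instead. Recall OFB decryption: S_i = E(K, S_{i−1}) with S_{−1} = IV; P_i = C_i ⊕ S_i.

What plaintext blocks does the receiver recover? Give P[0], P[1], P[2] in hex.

P[0] = 0x43, P[1] = 0x55, P[2] = 0x5E

Only C[2] changed, to 0xF7. In OFB, a change in C_i flips the same bit in P_i only; the keystream is unaffected. Decrypting the received ciphertext:
P[0]: S = E(K, 0x86) = 0xE4; 0xA7 ⊕ 0xE4 = 0x43.
P[1]: S = E(K, 0xE4) = 0x20; 0x75 ⊕ 0x20 = 0x55.
P[2]: S = E(K, 0x20) = 0xA9; 0xF7 ⊕ 0xA9 = 0x5E.
Blocks that differ from the original plaintext: P[2].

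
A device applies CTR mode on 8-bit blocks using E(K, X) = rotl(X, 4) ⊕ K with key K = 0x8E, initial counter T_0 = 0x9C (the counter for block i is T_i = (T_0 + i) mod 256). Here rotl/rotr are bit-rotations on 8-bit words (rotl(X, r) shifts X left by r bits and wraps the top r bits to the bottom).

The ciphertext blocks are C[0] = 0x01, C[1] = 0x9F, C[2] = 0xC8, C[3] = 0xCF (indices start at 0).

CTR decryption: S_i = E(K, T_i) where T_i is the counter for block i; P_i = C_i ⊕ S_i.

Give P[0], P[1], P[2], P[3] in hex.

P[0] = 0x46, P[1] = 0xC8, P[2] = 0xAF, P[3] = 0xB8

P[0]: T = 0x9C, S = E(K, T) = 0x47; 0x01 ⊕ 0x47 = 0x46.
P[1]: T = 0x9D, S = E(K, T) = 0x57; 0x9F ⊕ 0x57 = 0xC8.
P[2]: T = 0x9E, S = E(K, T) = 0x67; 0xC8 ⊕ 0x67 = 0xAF.
P[3]: T = 0x9F, S = E(K, T) = 0x77; 0xCF ⊕ 0x77 = 0xB8.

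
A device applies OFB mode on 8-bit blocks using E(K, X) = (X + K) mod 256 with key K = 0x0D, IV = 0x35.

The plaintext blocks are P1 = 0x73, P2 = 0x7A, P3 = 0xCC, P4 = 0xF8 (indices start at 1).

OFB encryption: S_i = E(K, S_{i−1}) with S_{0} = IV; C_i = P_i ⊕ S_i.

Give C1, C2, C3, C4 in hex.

C1 = 0x31, C2 = 0x35, C3 = 0x90, C4 = 0x91

C1: S = E(K, 0x35) = 0x42; 0x73 ⊕ 0x42 = 0x31.
C2: S = E(K, 0x42) = 0x4F; 0x7A ⊕ 0x4F = 0x35.
C3: S = E(K, 0x4F) = 0x5C; 0xCC ⊕ 0x5C = 0x90.
C4: S = E(K, 0x5C) = 0x69; 0xF8 ⊕ 0x69 = 0x91.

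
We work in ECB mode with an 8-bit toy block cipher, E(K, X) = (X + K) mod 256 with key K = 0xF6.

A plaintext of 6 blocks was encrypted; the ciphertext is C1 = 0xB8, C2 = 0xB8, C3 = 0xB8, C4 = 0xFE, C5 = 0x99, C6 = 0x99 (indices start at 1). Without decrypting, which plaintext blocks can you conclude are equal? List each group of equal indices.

P1 = P2 = P3; P5 = P6

ECB encrypts each block independently with the same key, so equal ciphertext blocks imply equal plaintext blocks.
C1 = C2 = C3 = 0xB8, so P1 = P2 = P3.
C5 = C6 = 0x99, so P5 = P6.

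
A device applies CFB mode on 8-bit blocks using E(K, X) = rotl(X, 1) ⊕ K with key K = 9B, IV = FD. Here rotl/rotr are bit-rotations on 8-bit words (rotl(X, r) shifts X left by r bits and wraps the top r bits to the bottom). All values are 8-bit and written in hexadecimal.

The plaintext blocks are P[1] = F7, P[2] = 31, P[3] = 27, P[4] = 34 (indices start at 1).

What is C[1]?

CFB encryption: C_i = P_i ⊕ E(K, C_{i−1}), with C_{0} = IV.
C[1]: E(K, FD) = 60; F7 ⊕ 60 = 97.

C[1] = 97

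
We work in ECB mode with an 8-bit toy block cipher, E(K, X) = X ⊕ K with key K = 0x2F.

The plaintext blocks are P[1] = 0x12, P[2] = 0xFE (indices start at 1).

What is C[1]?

ECB encryption: C_i = E(K, P_i).
C[1]: E(K, 0x12) = 0x3D.

C[1] = 0x3D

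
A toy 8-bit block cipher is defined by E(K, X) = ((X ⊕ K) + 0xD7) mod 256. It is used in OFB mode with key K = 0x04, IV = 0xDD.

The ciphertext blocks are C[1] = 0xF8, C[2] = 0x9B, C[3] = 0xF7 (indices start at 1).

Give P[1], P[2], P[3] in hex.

OFB decryption: S_i = E(K, S_{i−1}) with S_{0} = IV; P_i = C_i ⊕ S_i.
P[1]: S = E(K, 0xDD) = 0xB0; 0xF8 ⊕ 0xB0 = 0x48.
P[2]: S = E(K, 0xB0) = 0x8B; 0x9B ⊕ 0x8B = 0x10.
P[3]: S = E(K, 0x8B) = 0x66; 0xF7 ⊕ 0x66 = 0x91.

P[1] = 0x48, P[2] = 0x10, P[3] = 0x91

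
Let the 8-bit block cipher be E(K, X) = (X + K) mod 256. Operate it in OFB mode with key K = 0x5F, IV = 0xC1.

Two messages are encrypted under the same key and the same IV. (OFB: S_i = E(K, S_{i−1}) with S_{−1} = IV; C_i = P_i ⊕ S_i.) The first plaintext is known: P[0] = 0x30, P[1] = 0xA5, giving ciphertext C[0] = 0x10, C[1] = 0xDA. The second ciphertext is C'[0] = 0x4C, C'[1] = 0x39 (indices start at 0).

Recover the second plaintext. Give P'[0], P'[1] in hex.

In OFB with a reused IV, both messages share the same keystream S_i, so C_i ⊕ C'_i = P_i ⊕ P'_i and thus P'_i = P_i ⊕ C_i ⊕ C'_i.
P'[0]: 0x30 ⊕ 0x10 ⊕ 0x4C = 0x6C.
P'[1]: 0xA5 ⊕ 0xDA ⊕ 0x39 = 0x46.

P'[0] = 0x6C, P'[1] = 0x46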